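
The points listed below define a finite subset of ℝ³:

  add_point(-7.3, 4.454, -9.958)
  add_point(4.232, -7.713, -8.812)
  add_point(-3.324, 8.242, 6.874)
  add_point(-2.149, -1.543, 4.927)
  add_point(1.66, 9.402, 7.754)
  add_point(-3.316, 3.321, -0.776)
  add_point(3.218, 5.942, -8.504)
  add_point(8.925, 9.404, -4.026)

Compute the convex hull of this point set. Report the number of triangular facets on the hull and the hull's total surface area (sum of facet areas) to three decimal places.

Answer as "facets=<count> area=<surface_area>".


facets=10 area=755.584

7 of the 8 inputs are extreme points: [0, 1, 2, 3, 4, 6, 7].

Facet areas (half cross-product norm):
  f1: (p4, p1, p7) → 126.7215
  f2: (p3, p1, p0) → 120.2836
  f3: (p3, p4, p1) → 88.5089
  f4: (p6, p7, p0) → 23.9156
  f5: (p6, p1, p0) → 73.2492
  f6: (p6, p1, p7) → 50.6995
  f7: (p2, p7, p0) → 130.1009
  f8: (p2, p4, p7) → 33.5271
  f9: (p2, p3, p0) → 82.7473
  f10: (p2, p3, p4) → 25.8303
Σ area = 755.584

Euler characteristic 7−15+10 = 2 ✓


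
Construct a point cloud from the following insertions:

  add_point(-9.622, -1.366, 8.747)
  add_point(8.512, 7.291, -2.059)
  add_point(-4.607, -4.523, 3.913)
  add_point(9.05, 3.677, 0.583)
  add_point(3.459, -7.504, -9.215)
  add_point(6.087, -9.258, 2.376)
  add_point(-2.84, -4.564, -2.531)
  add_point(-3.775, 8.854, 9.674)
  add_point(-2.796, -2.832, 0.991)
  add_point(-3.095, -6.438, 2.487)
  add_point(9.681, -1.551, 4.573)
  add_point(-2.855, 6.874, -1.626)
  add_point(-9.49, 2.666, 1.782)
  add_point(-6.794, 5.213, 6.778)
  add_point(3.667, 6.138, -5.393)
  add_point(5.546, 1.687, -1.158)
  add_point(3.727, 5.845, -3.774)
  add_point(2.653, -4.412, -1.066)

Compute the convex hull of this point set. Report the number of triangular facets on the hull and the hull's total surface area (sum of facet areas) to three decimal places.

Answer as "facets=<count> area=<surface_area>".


Hull vertices (13/18): indices [0, 1, 3, 4, 5, 6, 7, 9, 10, 11, 12, 13, 14].

Triangle areas on the boundary:
  f1: (p7, p10, p0) → 103.6103
  f2: (p1, p7, p10) → 91.5066
  f3: (p5, p10, p0) → 81.6012
  f4: (p5, p4, p10) → 51.6636
  f5: (p3, p4, p10) → 51.8681
  f6: (p3, p1, p10) → 0.4696
  f7: (p3, p1, p4) → 35.3424
  f8: (p9, p5, p0) → 32.8118
  f9: (p9, p5, p4) → 56.0044
  f10: (p13, p7, p0) → 15.6434
  f11: (p13, p12, p0) → 21.9314
  f12: (p13, p12, p7) → 6.6031
  f13: (p11, p1, p7) → 65.0989
  f14: (p11, p12, p7) → 45.8219
  f15: (p11, p12, p4) → 74.5954
  f16: (p6, p12, p4) → 23.6893
  f17: (p6, p9, p4) → 21.1895
  f18: (p6, p12, p0) → 43.1669
  f19: (p6, p9, p0) → 25.1802
  f20: (p14, p1, p4) → 39.8180
  f21: (p14, p11, p4) → 52.3550
  f22: (p14, p11, p1) → 20.7732
Σ area = 960.744

Euler: V−E+F = 13−33+22 = 2.

facets=22 area=960.744


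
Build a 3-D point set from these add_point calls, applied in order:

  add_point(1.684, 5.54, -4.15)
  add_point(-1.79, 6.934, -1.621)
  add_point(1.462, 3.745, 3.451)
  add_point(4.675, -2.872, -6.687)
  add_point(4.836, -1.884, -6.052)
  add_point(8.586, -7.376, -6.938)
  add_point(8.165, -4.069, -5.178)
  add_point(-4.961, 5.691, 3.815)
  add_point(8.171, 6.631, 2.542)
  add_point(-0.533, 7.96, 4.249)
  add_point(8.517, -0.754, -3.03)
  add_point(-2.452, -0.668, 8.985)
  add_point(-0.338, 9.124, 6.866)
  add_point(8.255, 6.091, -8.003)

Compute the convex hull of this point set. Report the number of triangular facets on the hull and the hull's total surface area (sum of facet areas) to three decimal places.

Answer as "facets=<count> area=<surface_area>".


Hull vertices (10/14): indices [0, 1, 3, 5, 7, 8, 10, 11, 12, 13].

Triangle areas on the boundary:
  f1: (p11, p12, p7) → 27.7889
  f2: (p3, p13, p5) → 26.0008
  f3: (p3, p11, p7) → 70.2096
  f4: (p3, p11, p5) → 47.4257
  f5: (p8, p12, p13) → 46.3114
  f6: (p8, p11, p5) → 120.5020
  f7: (p8, p11, p12) → 50.4858
  f8: (p1, p3, p7) → 36.9043
  f9: (p1, p12, p7) → 20.8687
  f10: (p1, p12, p13) → 48.7842
  f11: (p10, p13, p5) → 29.8552
  f12: (p10, p8, p5) → 4.1445
  f13: (p10, p8, p13) → 37.4674
  f14: (p0, p3, p13) → 33.2032
  f15: (p0, p1, p13) → 6.6867
  f16: (p0, p1, p3) → 15.3612
Σ area = 621.999

Euler: V−E+F = 10−24+16 = 2.

facets=16 area=621.999


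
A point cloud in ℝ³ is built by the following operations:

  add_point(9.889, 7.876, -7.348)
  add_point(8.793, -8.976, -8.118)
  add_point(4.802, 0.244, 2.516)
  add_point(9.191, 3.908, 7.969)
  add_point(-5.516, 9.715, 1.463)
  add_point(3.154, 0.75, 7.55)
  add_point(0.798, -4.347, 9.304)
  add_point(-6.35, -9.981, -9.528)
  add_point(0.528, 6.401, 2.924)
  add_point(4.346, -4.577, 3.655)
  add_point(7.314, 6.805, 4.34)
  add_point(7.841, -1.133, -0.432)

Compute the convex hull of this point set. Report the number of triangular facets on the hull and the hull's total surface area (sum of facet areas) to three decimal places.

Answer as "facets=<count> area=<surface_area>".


facets=10 area=1104.124

Points on the hull: [0, 1, 3, 4, 6, 7, 10] (7 of 12).

Facet areas (half cross-product norm):
  f1: (p4, p0, p7) → 192.1686
  f2: (p6, p4, p7) → 171.7171
  f3: (p1, p0, p7) → 127.6633
  f4: (p1, p6, p7) → 143.0927
  f5: (p10, p4, p0) → 80.8880
  f6: (p3, p1, p6) → 113.8713
  f7: (p3, p1, p0) → 130.9282
  f8: (p3, p10, p0) → 22.1739
  f9: (p3, p6, p4) → 95.6195
  f10: (p3, p10, p4) → 26.0019
Σ area = 1104.124

Euler characteristic 7−15+10 = 2 ✓


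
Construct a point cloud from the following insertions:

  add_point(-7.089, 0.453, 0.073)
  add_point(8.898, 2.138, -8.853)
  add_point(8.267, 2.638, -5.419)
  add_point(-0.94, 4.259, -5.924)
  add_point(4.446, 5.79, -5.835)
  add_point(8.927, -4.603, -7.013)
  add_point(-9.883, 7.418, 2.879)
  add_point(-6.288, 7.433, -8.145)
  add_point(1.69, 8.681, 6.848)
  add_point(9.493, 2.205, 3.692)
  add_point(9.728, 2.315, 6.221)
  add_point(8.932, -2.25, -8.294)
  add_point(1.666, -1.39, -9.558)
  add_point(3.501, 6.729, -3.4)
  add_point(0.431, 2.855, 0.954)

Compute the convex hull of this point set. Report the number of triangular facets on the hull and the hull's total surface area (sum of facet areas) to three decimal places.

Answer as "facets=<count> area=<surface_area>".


Hull vertices (11/15): indices [0, 1, 4, 5, 6, 7, 8, 10, 11, 12, 13].

Area of each hull facet:
  f1: (p8, p10, p6) → 47.8518
  f2: (p7, p8, p6) → 71.3019
  f3: (p0, p10, p6) → 71.6271
  f4: (p0, p5, p10) → 123.3631
  f5: (p0, p7, p6) → 41.7135
  f6: (p12, p0, p5) → 49.9761
  f7: (p12, p0, p7) → 60.8849
  f8: (p12, p1, p7) → 46.6155
  f9: (p4, p1, p7) → 27.4666
  f10: (p11, p12, p5) → 9.7815
  f11: (p11, p12, p1) → 16.2518
  f12: (p11, p5, p10) → 20.0296
  f13: (p11, p1, p10) → 33.1720
  f14: (p13, p7, p8) → 55.7922
  f15: (p13, p4, p7) → 15.1063
  f16: (p13, p4, p1) → 5.0264
  f17: (p13, p8, p10) → 51.7562
  f18: (p13, p1, p10) → 54.8971
Σ area = 802.614

Euler characteristic 11−27+18 = 2 ✓

facets=18 area=802.614


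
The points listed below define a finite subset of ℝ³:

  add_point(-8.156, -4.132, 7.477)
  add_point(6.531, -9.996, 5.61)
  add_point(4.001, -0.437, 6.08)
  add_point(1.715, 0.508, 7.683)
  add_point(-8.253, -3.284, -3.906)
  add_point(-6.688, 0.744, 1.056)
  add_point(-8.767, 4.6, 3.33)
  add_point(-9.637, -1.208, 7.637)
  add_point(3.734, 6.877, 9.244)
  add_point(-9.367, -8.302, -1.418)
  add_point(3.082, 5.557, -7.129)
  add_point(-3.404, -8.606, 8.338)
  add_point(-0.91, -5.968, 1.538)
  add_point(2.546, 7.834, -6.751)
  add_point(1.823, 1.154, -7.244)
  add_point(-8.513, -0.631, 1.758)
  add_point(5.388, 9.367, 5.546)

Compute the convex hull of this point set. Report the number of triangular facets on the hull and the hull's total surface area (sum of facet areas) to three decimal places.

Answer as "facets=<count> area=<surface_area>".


facets=20 area=992.373

Extreme-point indices: [0, 1, 4, 6, 7, 8, 9, 10, 11, 13, 14, 16] — 12 of 17 on the boundary.

Area of each hull facet:
  f1: (p9, p14, p1) → 123.6852
  f2: (p8, p16, p1) → 39.8097
  f3: (p6, p8, p7) → 51.0320
  f4: (p6, p8, p16) → 33.2474
  f5: (p6, p9, p7) → 41.8872
  f6: (p11, p8, p7) → 75.1712
  f7: (p11, p8, p1) → 85.5899
  f8: (p11, p9, p1) → 57.1128
  f9: (p13, p6, p16) → 88.4046
  f10: (p0, p9, p7) → 15.1270
  f11: (p0, p11, p7) → 4.1059
  f12: (p0, p11, p9) → 32.4760
  f13: (p10, p16, p1) → 125.4600
  f14: (p10, p13, p16) → 14.6956
  f15: (p10, p14, p1) → 34.6530
  f16: (p10, p13, p14) → 2.7191
  f17: (p4, p6, p9) → 28.7349
  f18: (p4, p13, p6) → 78.6104
  f19: (p4, p9, p14) → 25.3445
  f20: (p4, p13, p14) → 34.5062
Σ area = 992.373

Check V−E+F: 12 − 30 + 20 = 2.


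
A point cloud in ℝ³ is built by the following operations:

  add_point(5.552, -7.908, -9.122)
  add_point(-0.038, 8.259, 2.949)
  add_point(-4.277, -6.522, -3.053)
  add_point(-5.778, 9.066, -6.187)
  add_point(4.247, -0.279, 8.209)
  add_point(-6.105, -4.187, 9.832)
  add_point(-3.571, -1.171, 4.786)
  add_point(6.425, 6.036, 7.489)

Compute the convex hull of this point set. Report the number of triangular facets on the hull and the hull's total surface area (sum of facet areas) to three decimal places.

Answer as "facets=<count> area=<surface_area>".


Hull vertices (7/8): indices [0, 1, 2, 3, 4, 5, 7].

Area of each hull facet:
  f1: (p3, p0, p7) → 176.3148
  f2: (p2, p0, p5) → 58.7002
  f3: (p2, p3, p5) → 105.5787
  f4: (p2, p3, p0) → 92.5002
  f5: (p4, p7, p5) → 28.7395
  f6: (p4, p0, p5) → 105.9707
  f7: (p4, p0, p7) → 61.6105
  f8: (p1, p7, p5) → 62.6656
  f9: (p1, p3, p5) → 81.4509
  f10: (p1, p3, p7) → 18.8553
Σ area = 792.386

Euler characteristic 7−15+10 = 2 ✓

facets=10 area=792.386


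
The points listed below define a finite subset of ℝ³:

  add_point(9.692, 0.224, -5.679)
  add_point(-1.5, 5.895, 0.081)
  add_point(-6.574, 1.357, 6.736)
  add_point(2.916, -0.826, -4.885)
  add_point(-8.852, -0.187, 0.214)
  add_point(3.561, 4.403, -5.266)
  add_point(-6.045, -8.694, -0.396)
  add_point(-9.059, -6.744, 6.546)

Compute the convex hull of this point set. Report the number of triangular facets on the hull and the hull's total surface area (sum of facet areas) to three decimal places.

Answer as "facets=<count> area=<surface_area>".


facets=12 area=481.157

8 of the 8 inputs are extreme points: [0, 1, 2, 3, 4, 5, 6, 7].

Triangle areas on the boundary:
  f1: (p6, p0, p7) → 65.6457
  f2: (p4, p6, p7) → 31.8850
  f3: (p2, p0, p7) → 85.6408
  f4: (p2, p1, p0) → 55.8103
  f5: (p2, p4, p7) → 28.3861
  f6: (p2, p4, p1) → 31.3224
  f7: (p5, p1, p0) → 19.7371
  f8: (p5, p4, p1) → 32.8120
  f9: (p3, p4, p6) → 53.7703
  f10: (p3, p5, p4) → 33.7743
  f11: (p3, p6, p0) → 24.8644
  f12: (p3, p5, p0) → 17.5088
Σ area = 481.157

Check V−E+F: 8 − 18 + 12 = 2.


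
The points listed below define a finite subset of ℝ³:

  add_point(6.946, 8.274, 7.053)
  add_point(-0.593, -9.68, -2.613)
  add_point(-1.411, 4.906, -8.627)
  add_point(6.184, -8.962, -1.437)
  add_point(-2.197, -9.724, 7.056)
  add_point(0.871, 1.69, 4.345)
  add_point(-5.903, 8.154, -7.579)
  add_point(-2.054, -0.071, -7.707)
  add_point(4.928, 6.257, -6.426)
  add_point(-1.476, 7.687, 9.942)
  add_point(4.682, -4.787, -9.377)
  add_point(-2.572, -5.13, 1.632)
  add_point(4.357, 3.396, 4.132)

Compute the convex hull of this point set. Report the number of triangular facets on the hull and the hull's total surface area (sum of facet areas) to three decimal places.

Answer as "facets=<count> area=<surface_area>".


facets=16 area=971.824

10 of the 13 inputs are extreme points: [0, 1, 2, 3, 4, 6, 7, 8, 9, 10].

Per-facet area ½‖(b−a)×(c−a)‖:
  f1: (p9, p0, p6) → 80.3665
  f2: (p9, p4, p6) → 158.0172
  f3: (p9, p4, p0) → 78.7048
  f4: (p8, p0, p6) → 74.2912
  f5: (p1, p4, p6) → 92.2067
  f6: (p3, p4, p0) → 111.9042
  f7: (p3, p8, p0) → 108.9303
  f8: (p3, p8, p10) → 50.7898
  f9: (p3, p1, p4) → 33.8902
  f10: (p3, p1, p10) → 30.3472
  f11: (p2, p10, p6) → 12.5781
  f12: (p2, p8, p6) → 15.9433
  f13: (p2, p8, p10) → 37.4085
  f14: (p7, p10, p6) → 19.9444
  f15: (p7, p1, p6) → 26.8107
  f16: (p7, p1, p10) → 39.6908
Σ area = 971.824

Euler: V−E+F = 10−24+16 = 2.


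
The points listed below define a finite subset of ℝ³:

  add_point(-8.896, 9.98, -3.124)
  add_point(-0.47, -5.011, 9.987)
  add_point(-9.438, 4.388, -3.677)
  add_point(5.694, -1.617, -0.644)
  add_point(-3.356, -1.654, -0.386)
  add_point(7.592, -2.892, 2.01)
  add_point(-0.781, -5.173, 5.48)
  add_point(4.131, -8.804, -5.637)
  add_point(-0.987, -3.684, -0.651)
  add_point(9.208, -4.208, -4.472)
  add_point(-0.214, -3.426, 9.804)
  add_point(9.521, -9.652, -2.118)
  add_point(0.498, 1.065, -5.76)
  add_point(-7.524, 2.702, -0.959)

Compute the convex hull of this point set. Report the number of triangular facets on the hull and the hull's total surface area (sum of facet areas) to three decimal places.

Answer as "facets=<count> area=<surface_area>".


10 of the 14 inputs are extreme points: [0, 1, 2, 5, 6, 7, 9, 10, 11, 12].

Per-facet area ½‖(b−a)×(c−a)‖:
  f1: (p1, p0, p2) → 49.2886
  f2: (p5, p1, p11) → 43.8186
  f3: (p12, p0, p2) → 29.2859
  f4: (p6, p1, p2) → 28.7849
  f5: (p10, p1, p0) → 12.6979
  f6: (p10, p5, p0) → 111.6755
  f7: (p10, p5, p1) → 8.6637
  f8: (p7, p12, p2) → 44.4702
  f9: (p7, p6, p2) → 99.5679
  f10: (p7, p1, p11) → 52.5882
  f11: (p7, p6, p1) → 14.7560
  f12: (p9, p5, p11) → 19.8609
  f13: (p9, p7, p11) → 17.8485
  f14: (p9, p7, p12) → 33.9892
  f15: (p9, p5, p0) → 73.1438
  f16: (p9, p12, p0) → 25.8062
Σ area = 666.246

Euler characteristic 10−24+16 = 2 ✓

facets=16 area=666.246


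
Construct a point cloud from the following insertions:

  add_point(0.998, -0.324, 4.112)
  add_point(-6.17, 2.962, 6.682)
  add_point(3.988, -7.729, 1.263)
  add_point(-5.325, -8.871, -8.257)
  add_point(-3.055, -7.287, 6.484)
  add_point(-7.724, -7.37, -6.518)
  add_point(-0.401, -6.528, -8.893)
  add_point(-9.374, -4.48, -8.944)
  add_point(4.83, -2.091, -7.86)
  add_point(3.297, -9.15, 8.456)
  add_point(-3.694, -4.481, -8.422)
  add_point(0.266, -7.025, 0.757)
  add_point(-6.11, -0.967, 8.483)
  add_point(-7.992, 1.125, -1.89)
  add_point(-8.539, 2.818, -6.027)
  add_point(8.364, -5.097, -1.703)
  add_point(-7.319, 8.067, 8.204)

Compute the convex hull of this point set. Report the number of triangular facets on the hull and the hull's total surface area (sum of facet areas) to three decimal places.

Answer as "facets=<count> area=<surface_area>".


facets=20 area=898.760

Extreme-point indices: [2, 3, 4, 5, 6, 7, 8, 9, 12, 14, 15, 16] — 12 of 17 on the boundary.

Per-facet area ½‖(b−a)×(c−a)‖:
  f1: (p9, p16, p15) → 121.5665
  f2: (p8, p16, p15) → 86.0160
  f3: (p12, p16, p7) → 81.6086
  f4: (p12, p9, p16) → 37.5895
  f5: (p14, p16, p7) → 44.5259
  f6: (p14, p8, p7) → 54.7252
  f7: (p14, p8, p16) → 107.7985
  f8: (p2, p9, p15) → 16.5975
  f9: (p2, p3, p15) → 38.6970
  f10: (p2, p3, p9) → 38.8576
  f11: (p6, p8, p15) → 26.1120
  f12: (p6, p3, p15) → 23.3264
  f13: (p6, p8, p7) → 25.6877
  f14: (p6, p3, p7) → 15.8478
  f15: (p4, p3, p9) → 47.6680
  f16: (p4, p12, p9) → 21.2106
  f17: (p5, p3, p7) → 6.5285
  f18: (p5, p4, p3) → 22.2068
  f19: (p5, p12, p7) → 32.1469
  f20: (p5, p4, p12) → 50.0430
Σ area = 898.760

Euler characteristic 12−30+20 = 2 ✓


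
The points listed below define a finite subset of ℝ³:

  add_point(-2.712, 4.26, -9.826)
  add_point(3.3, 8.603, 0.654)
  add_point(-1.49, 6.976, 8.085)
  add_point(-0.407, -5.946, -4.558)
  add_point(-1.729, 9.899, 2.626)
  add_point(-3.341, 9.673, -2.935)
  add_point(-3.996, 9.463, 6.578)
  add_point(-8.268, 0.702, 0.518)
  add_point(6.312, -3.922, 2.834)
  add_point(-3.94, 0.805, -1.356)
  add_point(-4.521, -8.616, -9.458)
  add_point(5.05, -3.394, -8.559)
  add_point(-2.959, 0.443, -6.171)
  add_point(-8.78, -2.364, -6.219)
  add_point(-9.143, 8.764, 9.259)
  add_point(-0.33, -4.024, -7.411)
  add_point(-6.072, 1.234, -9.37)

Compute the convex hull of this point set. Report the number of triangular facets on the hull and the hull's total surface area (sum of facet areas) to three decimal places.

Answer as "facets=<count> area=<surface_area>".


13 of the 17 inputs are extreme points: [0, 1, 2, 4, 5, 6, 7, 8, 10, 11, 13, 14, 16].

Per-facet area ½‖(b−a)×(c−a)‖:
  f1: (p7, p8, p14) → 91.0164
  f2: (p7, p10, p8) → 102.9435
  f3: (p11, p10, p8) → 61.9999
  f4: (p11, p0, p10) → 57.3514
  f5: (p11, p1, p8) → 72.8591
  f6: (p11, p1, p0) → 69.1728
  f7: (p2, p8, p14) → 38.0719
  f8: (p2, p1, p8) → 57.6711
  f9: (p5, p1, p0) → 32.6671
  f10: (p13, p7, p10) → 23.5674
  f11: (p13, p7, p14) → 15.0908
  f12: (p6, p2, p14) → 10.6398
  f13: (p6, p2, p1) → 17.1781
  f14: (p16, p0, p10) → 19.0449
  f15: (p16, p13, p10) → 22.6110
  f16: (p16, p5, p0) → 19.1728
  f17: (p16, p5, p14) → 68.8798
  f18: (p16, p13, p14) → 52.1706
  f19: (p4, p5, p1) → 16.0167
  f20: (p4, p6, p1) → 8.6514
  f21: (p4, p5, p14) → 26.2530
  f22: (p4, p6, p14) → 7.1835
Σ area = 890.213

Check V−E+F: 13 − 33 + 22 = 2.

facets=22 area=890.213


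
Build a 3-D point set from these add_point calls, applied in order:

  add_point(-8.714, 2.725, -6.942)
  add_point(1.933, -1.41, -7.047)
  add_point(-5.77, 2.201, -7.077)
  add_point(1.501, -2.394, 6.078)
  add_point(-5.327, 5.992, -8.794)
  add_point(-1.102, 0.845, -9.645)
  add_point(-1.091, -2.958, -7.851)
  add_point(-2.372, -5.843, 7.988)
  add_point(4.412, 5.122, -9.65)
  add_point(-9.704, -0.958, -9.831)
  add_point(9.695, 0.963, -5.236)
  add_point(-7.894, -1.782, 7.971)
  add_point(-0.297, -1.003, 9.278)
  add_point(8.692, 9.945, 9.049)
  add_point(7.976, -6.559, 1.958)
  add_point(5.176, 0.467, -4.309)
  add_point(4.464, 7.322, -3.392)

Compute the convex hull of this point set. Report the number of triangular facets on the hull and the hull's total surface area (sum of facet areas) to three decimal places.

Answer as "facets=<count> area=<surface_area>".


13 of the 17 inputs are extreme points: [0, 4, 5, 6, 7, 8, 9, 10, 11, 12, 13, 14, 16].

Facet areas (half cross-product norm):
  f1: (p14, p13, p10) → 87.2303
  f2: (p8, p13, p10) → 67.2102
  f3: (p6, p14, p10) → 60.3431
  f4: (p6, p8, p10) → 39.4849
  f5: (p7, p11, p9) → 61.0115
  f6: (p7, p6, p9) → 71.9979
  f7: (p7, p6, p14) → 80.8766
  f8: (p4, p8, p9) → 36.4986
  f9: (p4, p11, p13) → 180.7299
  f10: (p5, p8, p9) → 13.4412
  f11: (p5, p6, p9) → 18.2009
  f12: (p5, p6, p8) → 12.2285
  f13: (p12, p11, p13) → 39.3498
  f14: (p12, p7, p11) → 18.1266
  f15: (p12, p14, p13) → 87.2588
  f16: (p12, p7, p14) → 32.1208
  f17: (p16, p8, p13) → 14.7502
  f18: (p16, p4, p13) → 50.5052
  f19: (p16, p4, p8) → 32.3790
  f20: (p0, p11, p9) → 34.7353
  f21: (p0, p4, p9) → 11.0083
  f22: (p0, p4, p11) → 34.1286
Σ area = 1083.616

Euler: V−E+F = 13−33+22 = 2.

facets=22 area=1083.616


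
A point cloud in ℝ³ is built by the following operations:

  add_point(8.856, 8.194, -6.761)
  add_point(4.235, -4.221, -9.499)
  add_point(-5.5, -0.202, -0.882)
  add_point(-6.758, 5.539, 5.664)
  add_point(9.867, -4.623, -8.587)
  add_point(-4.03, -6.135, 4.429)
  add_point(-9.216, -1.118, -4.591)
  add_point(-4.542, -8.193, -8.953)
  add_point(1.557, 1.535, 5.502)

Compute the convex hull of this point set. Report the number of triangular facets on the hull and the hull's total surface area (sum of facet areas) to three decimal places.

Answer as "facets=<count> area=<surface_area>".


facets=12 area=827.808

8 of the 9 inputs are extreme points: [0, 1, 3, 4, 5, 6, 7, 8].

Facet areas (half cross-product norm):
  f1: (p3, p0, p6) → 120.3421
  f2: (p5, p3, p6) → 62.4266
  f3: (p7, p0, p6) → 96.4665
  f4: (p7, p5, p6) → 54.1214
  f5: (p7, p5, p4) → 100.1162
  f6: (p8, p0, p4) → 98.4019
  f7: (p8, p5, p4) → 83.0729
  f8: (p8, p3, p0) → 70.4127
  f9: (p8, p5, p3) → 43.3794
  f10: (p1, p0, p4) → 36.8515
  f11: (p1, p7, p4) → 14.1870
  f12: (p1, p7, p0) → 48.0294
Σ area = 827.808

Euler characteristic 8−18+12 = 2 ✓


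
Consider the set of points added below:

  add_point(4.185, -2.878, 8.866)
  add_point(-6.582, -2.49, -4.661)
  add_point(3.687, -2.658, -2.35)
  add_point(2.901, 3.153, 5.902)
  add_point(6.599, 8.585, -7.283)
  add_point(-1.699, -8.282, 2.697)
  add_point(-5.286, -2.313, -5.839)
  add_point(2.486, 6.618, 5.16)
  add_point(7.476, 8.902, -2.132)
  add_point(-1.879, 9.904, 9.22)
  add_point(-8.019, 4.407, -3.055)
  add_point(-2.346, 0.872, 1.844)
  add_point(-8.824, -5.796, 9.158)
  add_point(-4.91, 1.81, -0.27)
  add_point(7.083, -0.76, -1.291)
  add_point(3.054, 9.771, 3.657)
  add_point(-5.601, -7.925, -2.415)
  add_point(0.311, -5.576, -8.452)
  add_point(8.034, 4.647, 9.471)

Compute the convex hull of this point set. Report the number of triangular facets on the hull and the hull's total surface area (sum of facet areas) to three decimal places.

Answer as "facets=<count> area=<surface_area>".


facets=24 area=1101.068

Hull vertices (14/19): indices [0, 1, 4, 5, 6, 8, 9, 10, 12, 14, 15, 16, 17, 18].

Facet areas (half cross-product norm):
  f1: (p9, p18, p12) → 96.0973
  f2: (p0, p18, p12) → 43.6085
  f3: (p10, p9, p12) → 109.0886
  f4: (p10, p4, p9) → 112.6210
  f5: (p5, p0, p12) → 49.8133
  f6: (p14, p0, p18) → 44.4249
  f7: (p14, p4, p17) → 60.9424
  f8: (p14, p5, p17) → 58.0844
  f9: (p14, p5, p0) → 51.6145
  f10: (p14, p8, p18) → 54.4378
  f11: (p14, p8, p4) → 25.4012
  f12: (p1, p10, p12) → 51.9545
  f13: (p15, p4, p9) → 17.5227
  f14: (p15, p8, p4) → 14.0316
  f15: (p15, p9, p18) → 34.0670
  f16: (p15, p8, p18) → 33.5992
  f17: (p6, p1, p10) → 6.2324
  f18: (p6, p4, p17) → 53.8160
  f19: (p6, p10, p4) → 60.1584
  f20: (p16, p5, p17) → 27.9122
  f21: (p16, p6, p17) → 22.6725
  f22: (p16, p6, p1) → 5.1158
  f23: (p16, p5, p12) → 31.9194
  f24: (p16, p1, p12) → 35.9319
Σ area = 1101.068

Euler: V−E+F = 14−36+24 = 2.


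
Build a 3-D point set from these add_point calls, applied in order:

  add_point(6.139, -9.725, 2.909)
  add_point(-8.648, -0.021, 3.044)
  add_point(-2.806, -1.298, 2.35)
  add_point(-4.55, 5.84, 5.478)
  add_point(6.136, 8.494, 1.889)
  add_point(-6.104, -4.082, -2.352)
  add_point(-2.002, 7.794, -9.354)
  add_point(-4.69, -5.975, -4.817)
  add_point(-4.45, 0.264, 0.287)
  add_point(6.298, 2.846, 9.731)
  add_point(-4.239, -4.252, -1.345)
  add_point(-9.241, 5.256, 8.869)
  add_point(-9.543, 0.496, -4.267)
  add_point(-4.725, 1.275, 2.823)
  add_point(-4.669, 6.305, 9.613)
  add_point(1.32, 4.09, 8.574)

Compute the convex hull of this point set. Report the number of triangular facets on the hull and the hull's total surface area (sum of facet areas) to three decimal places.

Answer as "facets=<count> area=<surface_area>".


10 of the 16 inputs are extreme points: [0, 1, 4, 5, 6, 7, 9, 11, 12, 14].

Area of each hull facet:
  f1: (p11, p0, p9) → 112.0941
  f2: (p11, p6, p12) → 80.1152
  f3: (p7, p6, p12) → 47.1116
  f4: (p7, p6, p0) → 97.7391
  f5: (p4, p0, p9) → 68.5720
  f6: (p4, p6, p0) → 126.7899
  f7: (p1, p11, p0) → 62.7383
  f8: (p1, p11, p12) → 21.4508
  f9: (p14, p11, p6) → 45.6212
  f10: (p14, p4, p6) → 93.5238
  f11: (p14, p11, p9) → 14.2448
  f12: (p14, p4, p9) → 54.4541
  f13: (p5, p7, p0) → 23.5361
  f14: (p5, p1, p0) → 50.6141
  f15: (p5, p7, p12) → 9.3194
  f16: (p5, p1, p12) → 20.0575
Σ area = 927.982

Euler: V−E+F = 10−24+16 = 2.

facets=16 area=927.982


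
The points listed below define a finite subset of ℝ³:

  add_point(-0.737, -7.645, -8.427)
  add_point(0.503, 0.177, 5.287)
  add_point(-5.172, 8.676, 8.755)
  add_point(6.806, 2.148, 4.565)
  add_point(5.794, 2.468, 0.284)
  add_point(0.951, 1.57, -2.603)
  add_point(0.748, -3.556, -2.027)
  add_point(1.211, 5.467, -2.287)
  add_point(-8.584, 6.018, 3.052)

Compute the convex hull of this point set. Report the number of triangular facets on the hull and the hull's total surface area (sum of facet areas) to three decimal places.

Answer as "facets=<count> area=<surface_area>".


facets=10 area=471.557

Extreme-point indices: [0, 1, 2, 3, 4, 7, 8] — 7 of 9 on the boundary.

Area of each hull facet:
  f1: (p7, p0, p8) → 80.9108
  f2: (p7, p2, p8) → 39.9650
  f3: (p7, p2, p3) → 60.3787
  f4: (p1, p0, p8) → 87.3271
  f5: (p1, p2, p8) → 36.8694
  f6: (p1, p0, p3) → 52.1796
  f7: (p1, p2, p3) → 34.1939
  f8: (p4, p0, p3) → 25.6995
  f9: (p4, p7, p3) → 10.4458
  f10: (p4, p7, p0) → 43.5872
Σ area = 471.557

Check V−E+F: 7 − 15 + 10 = 2.


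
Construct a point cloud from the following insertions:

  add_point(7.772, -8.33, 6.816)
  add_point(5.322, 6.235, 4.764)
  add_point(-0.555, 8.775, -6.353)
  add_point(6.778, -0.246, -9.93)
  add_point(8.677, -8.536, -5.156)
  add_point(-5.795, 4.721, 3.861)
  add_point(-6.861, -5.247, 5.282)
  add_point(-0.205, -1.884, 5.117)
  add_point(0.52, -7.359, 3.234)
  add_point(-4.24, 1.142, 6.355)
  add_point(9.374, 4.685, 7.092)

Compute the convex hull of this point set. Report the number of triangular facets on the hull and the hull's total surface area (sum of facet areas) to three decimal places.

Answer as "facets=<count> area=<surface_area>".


Extreme-point indices: [0, 1, 2, 3, 4, 5, 6, 8, 9, 10] — 10 of 11 on the boundary.

Facet areas (half cross-product norm):
  f1: (p0, p4, p10) → 78.7161
  f2: (p5, p2, p6) → 53.6967
  f3: (p3, p4, p6) → 92.6142
  f4: (p3, p2, p6) → 115.6583
  f5: (p3, p4, p10) → 84.3530
  f6: (p3, p2, p10) → 100.0100
  f7: (p8, p4, p6) → 24.2500
  f8: (p8, p0, p6) → 21.5790
  f9: (p8, p0, p4) → 45.4546
  f10: (p9, p5, p6) → 14.0340
  f11: (p9, p5, p10) → 32.2075
  f12: (p9, p0, p6) → 51.5386
  f13: (p9, p0, p10) → 85.8729
  f14: (p1, p2, p10) → 16.6825
  f15: (p1, p5, p10) → 16.3096
  f16: (p1, p5, p2) → 62.7198
Σ area = 895.697

Check V−E+F: 10 − 24 + 16 = 2.

facets=16 area=895.697


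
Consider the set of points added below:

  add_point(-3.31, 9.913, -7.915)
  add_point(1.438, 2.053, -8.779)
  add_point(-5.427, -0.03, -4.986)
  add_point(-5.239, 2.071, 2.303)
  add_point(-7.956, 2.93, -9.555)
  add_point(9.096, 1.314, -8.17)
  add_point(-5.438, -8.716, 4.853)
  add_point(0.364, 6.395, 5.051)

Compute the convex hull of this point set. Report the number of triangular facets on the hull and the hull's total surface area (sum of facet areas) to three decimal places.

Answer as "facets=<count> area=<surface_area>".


facets=8 area=653.194

Points on the hull: [0, 3, 4, 5, 6, 7] (6 of 8).

Facet areas (half cross-product norm):
  f1: (p6, p5, p4) → 155.3612
  f2: (p7, p6, p5) → 133.9066
  f3: (p0, p5, p4) → 64.4950
  f4: (p0, p7, p5) → 98.6840
  f5: (p3, p6, p4) → 64.7326
  f6: (p3, p7, p6) → 36.8228
  f7: (p3, p0, p4) → 50.4560
  f8: (p3, p0, p7) → 48.7359
Σ area = 653.194

Euler characteristic 6−12+8 = 2 ✓


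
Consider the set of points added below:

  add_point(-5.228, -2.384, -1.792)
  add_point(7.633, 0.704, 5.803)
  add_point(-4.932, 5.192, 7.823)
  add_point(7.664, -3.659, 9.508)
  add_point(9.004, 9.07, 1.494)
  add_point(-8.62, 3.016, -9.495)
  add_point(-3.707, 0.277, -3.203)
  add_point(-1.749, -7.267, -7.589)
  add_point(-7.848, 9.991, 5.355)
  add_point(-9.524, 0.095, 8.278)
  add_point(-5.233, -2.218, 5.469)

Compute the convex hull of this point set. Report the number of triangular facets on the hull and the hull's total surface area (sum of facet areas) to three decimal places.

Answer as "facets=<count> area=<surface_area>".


Points on the hull: [2, 3, 4, 5, 7, 8, 9, 10] (8 of 11).

Triangle areas on the boundary:
  f1: (p7, p3, p4) → 144.6341
  f2: (p5, p7, p9) → 109.0827
  f3: (p5, p7, p4) → 129.3421
  f4: (p8, p5, p9) → 84.7896
  f5: (p8, p5, p4) → 139.8986
  f6: (p10, p3, p9) → 30.0294
  f7: (p10, p7, p9) → 25.3990
  f8: (p10, p7, p3) → 98.0411
  f9: (p2, p3, p4) → 103.3808
  f10: (p2, p8, p4) → 48.3193
  f11: (p2, p3, p9) → 52.9028
  f12: (p2, p8, p9) → 20.1863
Σ area = 986.006

Euler characteristic 8−18+12 = 2 ✓

facets=12 area=986.006


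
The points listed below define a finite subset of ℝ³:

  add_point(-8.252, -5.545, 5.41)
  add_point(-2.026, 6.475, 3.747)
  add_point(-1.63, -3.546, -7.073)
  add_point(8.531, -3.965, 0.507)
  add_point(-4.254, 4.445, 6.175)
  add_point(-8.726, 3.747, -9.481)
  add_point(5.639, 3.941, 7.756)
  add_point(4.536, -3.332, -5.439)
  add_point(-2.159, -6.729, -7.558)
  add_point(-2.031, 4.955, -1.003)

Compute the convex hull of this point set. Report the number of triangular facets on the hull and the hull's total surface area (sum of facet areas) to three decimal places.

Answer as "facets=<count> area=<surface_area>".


facets=14 area=732.394

Points on the hull: [0, 1, 3, 4, 5, 6, 7, 8, 9] (9 of 10).

Facet areas (half cross-product norm):
  f1: (p0, p8, p5) → 88.8921
  f2: (p0, p8, p3) → 95.9405
  f3: (p7, p8, p5) → 48.4061
  f4: (p7, p8, p3) → 20.9971
  f5: (p4, p1, p5) → 28.5892
  f6: (p4, p0, p5) → 85.9519
  f7: (p6, p7, p3) → 37.6761
  f8: (p6, p4, p1) → 17.4085
  f9: (p6, p0, p3) → 90.7096
  f10: (p6, p4, p0) → 51.0717
  f11: (p9, p7, p5) → 62.2935
  f12: (p9, p6, p7) → 66.2575
  f13: (p9, p1, p5) → 17.0526
  f14: (p9, p6, p1) → 21.1476
Σ area = 732.394

Check V−E+F: 9 − 21 + 14 = 2.


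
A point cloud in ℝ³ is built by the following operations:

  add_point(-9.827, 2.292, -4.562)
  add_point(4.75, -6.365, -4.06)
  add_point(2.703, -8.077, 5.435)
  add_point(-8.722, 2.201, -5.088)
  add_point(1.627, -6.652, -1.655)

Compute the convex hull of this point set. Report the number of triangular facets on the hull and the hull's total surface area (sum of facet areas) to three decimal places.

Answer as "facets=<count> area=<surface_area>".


Points on the hull: [0, 1, 2, 3, 4] (5 of 5).

Triangle areas on the boundary:
  f1: (p3, p1, p0) → 6.2579
  f2: (p3, p2, p0) → 10.7008
  f3: (p3, p2, p1) → 78.8761
  f4: (p4, p1, p0) → 26.1896
  f5: (p4, p2, p0) → 49.1286
  f6: (p4, p2, p1) → 12.6110
Σ area = 183.764

Euler: V−E+F = 5−9+6 = 2.

facets=6 area=183.764


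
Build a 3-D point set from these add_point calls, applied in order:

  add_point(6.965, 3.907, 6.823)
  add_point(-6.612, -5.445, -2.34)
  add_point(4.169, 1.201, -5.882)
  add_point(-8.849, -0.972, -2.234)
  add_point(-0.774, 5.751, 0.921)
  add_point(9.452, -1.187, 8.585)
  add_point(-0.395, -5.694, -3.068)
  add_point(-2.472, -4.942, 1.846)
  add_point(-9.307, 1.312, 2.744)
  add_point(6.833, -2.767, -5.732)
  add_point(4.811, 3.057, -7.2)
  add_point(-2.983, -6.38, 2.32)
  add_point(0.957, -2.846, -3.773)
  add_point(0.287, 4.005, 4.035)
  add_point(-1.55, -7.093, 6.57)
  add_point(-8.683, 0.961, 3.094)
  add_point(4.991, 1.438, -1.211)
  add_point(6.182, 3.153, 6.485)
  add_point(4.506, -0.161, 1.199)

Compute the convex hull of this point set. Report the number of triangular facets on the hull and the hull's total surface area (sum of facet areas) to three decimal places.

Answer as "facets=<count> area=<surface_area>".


13 of the 19 inputs are extreme points: [0, 1, 3, 4, 5, 6, 8, 9, 10, 11, 13, 14, 15].

Per-facet area ½‖(b−a)×(c−a)‖:
  f1: (p1, p14, p8) → 44.9008
  f2: (p15, p14, p8) → 1.5020
  f3: (p15, p14, p5) → 68.9443
  f4: (p0, p10, p5) → 40.1750
  f5: (p0, p15, p8) → 4.1574
  f6: (p0, p15, p5) → 46.0851
  f7: (p3, p1, p8) → 12.4235
  f8: (p3, p1, p10) → 37.1547
  f9: (p9, p1, p10) → 44.6277
  f10: (p9, p14, p5) → 86.3158
  f11: (p9, p10, p5) → 45.5942
  f12: (p4, p0, p10) → 50.6072
  f13: (p4, p3, p8) → 26.8651
  f14: (p4, p3, p10) → 56.0438
  f15: (p6, p9, p14) → 35.6319
  f16: (p6, p9, p1) → 11.5691
  f17: (p13, p0, p8) → 13.6472
  f18: (p13, p4, p8) → 18.0990
  f19: (p13, p4, p0) → 10.8688
  f20: (p11, p1, p14) → 4.4290
  f21: (p11, p6, p14) → 9.4775
  f22: (p11, p6, p1) → 16.0225
Σ area = 685.141

Check V−E+F: 13 − 33 + 22 = 2.

facets=22 area=685.141


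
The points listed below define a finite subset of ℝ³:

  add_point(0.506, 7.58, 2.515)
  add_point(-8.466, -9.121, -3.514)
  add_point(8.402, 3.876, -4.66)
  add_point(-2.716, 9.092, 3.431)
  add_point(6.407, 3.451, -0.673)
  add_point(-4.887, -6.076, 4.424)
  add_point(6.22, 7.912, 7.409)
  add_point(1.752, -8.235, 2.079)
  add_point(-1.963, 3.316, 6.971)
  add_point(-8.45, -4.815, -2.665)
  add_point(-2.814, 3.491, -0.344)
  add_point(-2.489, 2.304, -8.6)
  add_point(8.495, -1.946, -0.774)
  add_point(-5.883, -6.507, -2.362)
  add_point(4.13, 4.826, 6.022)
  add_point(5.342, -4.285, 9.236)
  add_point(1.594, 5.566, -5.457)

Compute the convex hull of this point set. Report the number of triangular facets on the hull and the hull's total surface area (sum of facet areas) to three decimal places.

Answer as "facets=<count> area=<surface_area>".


Hull vertices (12/17): indices [1, 2, 3, 5, 6, 7, 8, 9, 11, 12, 15, 16].

Facet areas (half cross-product norm):
  f1: (p11, p12, p1) → 97.3404
  f2: (p7, p12, p1) → 48.1918
  f3: (p7, p15, p12) → 40.6397
  f4: (p5, p7, p1) → 33.9600
  f5: (p5, p7, p15) → 32.8679
  f6: (p6, p15, p12) → 61.6758
  f7: (p9, p11, p1) → 20.4827
  f8: (p9, p11, p3) → 75.1370
  f9: (p9, p5, p1) → 17.6265
  f10: (p8, p5, p15) → 50.1134
  f11: (p8, p6, p3) → 30.6050
  f12: (p8, p6, p15) → 48.9805
  f13: (p8, p9, p3) → 48.1594
  f14: (p8, p9, p5) → 39.9589
  f15: (p2, p11, p12) → 40.7527
  f16: (p2, p6, p12) → 43.6793
  f17: (p16, p6, p3) → 51.5377
  f18: (p16, p2, p6) → 45.1762
  f19: (p16, p11, p3) → 30.0589
  f20: (p16, p2, p11) → 17.6001
Σ area = 874.544

Euler: V−E+F = 12−30+20 = 2.

facets=20 area=874.544


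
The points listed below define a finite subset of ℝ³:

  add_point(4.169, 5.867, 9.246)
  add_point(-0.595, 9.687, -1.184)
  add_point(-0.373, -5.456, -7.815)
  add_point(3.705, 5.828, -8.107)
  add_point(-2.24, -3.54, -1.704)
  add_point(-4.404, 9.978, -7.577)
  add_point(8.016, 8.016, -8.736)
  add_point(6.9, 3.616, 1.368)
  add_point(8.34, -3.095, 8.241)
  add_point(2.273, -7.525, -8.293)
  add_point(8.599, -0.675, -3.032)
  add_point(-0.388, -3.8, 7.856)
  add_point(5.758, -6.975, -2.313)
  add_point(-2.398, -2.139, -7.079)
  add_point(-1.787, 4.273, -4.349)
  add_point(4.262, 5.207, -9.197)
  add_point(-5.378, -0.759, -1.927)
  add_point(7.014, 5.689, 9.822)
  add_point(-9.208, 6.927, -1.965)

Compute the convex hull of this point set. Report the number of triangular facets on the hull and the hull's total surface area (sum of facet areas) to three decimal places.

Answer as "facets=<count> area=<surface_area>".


Hull vertices (16/19): indices [0, 1, 2, 4, 5, 6, 8, 9, 10, 11, 12, 13, 15, 16, 17, 18].

Facet areas (half cross-product norm):
  f1: (p6, p9, p10) → 54.2176
  f2: (p16, p11, p18) → 43.9871
  f3: (p0, p11, p18) → 88.2016
  f4: (p0, p11, p17) → 14.4677
  f5: (p12, p9, p10) → 23.6918
  f6: (p12, p11, p9) → 37.4157
  f7: (p13, p5, p18) → 46.7559
  f8: (p13, p16, p18) → 23.8560
  f9: (p15, p6, p9) → 21.6268
  f10: (p15, p5, p9) → 61.2398
  f11: (p15, p5, p6) → 21.7508
  f12: (p1, p6, p17) → 80.6343
  f13: (p1, p5, p6) → 42.4437
  f14: (p1, p0, p17) → 14.3675
  f15: (p1, p5, p18) → 28.2934
  f16: (p1, p0, p18) → 51.3454
  f17: (p4, p11, p9) → 34.2295
  f18: (p4, p16, p11) → 19.9868
  f19: (p8, p11, p17) → 39.4712
  f20: (p8, p12, p11) → 48.3872
  f21: (p8, p12, p10) → 38.2133
  f22: (p8, p6, p10) → 42.3166
  f23: (p8, p6, p17) → 84.3472
  f24: (p2, p5, p9) → 16.6224
  f25: (p2, p13, p5) → 10.4607
  f26: (p2, p13, p16) → 9.7020
  f27: (p2, p4, p9) → 9.6487
  f28: (p2, p4, p16) → 13.1155
Σ area = 1020.796

Euler characteristic 16−42+28 = 2 ✓

facets=28 area=1020.796


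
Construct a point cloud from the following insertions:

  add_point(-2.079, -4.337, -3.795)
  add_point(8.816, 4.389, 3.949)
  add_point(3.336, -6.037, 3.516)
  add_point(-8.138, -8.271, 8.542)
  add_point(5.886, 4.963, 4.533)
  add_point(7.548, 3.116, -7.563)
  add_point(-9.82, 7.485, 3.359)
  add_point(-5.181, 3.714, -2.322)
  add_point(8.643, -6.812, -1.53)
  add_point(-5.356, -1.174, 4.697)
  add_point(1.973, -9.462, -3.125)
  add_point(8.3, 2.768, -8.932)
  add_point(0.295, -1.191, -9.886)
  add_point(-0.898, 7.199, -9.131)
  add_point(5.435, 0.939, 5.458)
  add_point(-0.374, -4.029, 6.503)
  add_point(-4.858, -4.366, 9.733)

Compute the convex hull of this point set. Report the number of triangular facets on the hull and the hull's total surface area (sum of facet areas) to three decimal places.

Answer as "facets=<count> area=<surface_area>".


facets=22 area=1039.995

Hull vertices (13/17): indices [0, 1, 2, 3, 4, 6, 8, 10, 11, 12, 13, 14, 16].

Per-facet area ½‖(b−a)×(c−a)‖:
  f1: (p4, p16, p6) → 98.7894
  f2: (p4, p16, p1) → 17.8448
  f3: (p4, p13, p6) → 104.9272
  f4: (p4, p13, p1) → 22.5085
  f5: (p3, p16, p6) → 35.8438
  f6: (p2, p3, p16) → 26.5067
  f7: (p11, p13, p1) → 66.3388
  f8: (p0, p3, p10) → 46.9067
  f9: (p14, p16, p1) → 9.4274
  f10: (p14, p2, p16) → 39.1456
  f11: (p8, p11, p1) → 67.7558
  f12: (p8, p11, p10) → 44.1631
  f13: (p8, p14, p1) → 27.4964
  f14: (p8, p14, p2) → 27.6849
  f15: (p8, p3, p10) → 52.1407
  f16: (p8, p2, p3) → 20.2209
  f17: (p12, p11, p10) → 48.1328
  f18: (p12, p11, p13) → 36.2084
  f19: (p12, p0, p10) → 23.2283
  f20: (p12, p13, p6) → 64.3332
  f21: (p12, p3, p6) → 150.7340
  f22: (p12, p0, p3) → 9.6576
Σ area = 1039.995

Euler: V−E+F = 13−33+22 = 2.


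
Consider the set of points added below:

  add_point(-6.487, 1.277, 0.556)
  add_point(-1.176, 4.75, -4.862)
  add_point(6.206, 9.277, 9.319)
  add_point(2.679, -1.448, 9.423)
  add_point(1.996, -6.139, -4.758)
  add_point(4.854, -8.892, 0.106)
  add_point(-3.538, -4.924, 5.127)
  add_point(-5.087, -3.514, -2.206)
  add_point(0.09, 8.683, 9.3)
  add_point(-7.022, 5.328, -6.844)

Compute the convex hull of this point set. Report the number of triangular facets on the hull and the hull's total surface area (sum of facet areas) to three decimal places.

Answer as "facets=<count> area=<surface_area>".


10 of the 10 inputs are extreme points: [0, 1, 2, 3, 4, 5, 6, 7, 8, 9].

Per-facet area ½‖(b−a)×(c−a)‖:
  f1: (p3, p5, p2) → 58.4459
  f2: (p8, p2, p9) → 50.1959
  f3: (p8, p3, p2) → 31.7518
  f4: (p1, p2, p9) → 38.4062
  f5: (p4, p5, p2) → 64.0766
  f6: (p4, p1, p2) → 93.4361
  f7: (p4, p1, p9) → 32.8543
  f8: (p4, p7, p9) → 38.5574
  f9: (p4, p7, p5) → 23.8663
  f10: (p6, p8, p3) → 42.4870
  f11: (p6, p3, p5) → 43.0807
  f12: (p6, p7, p5) → 39.1976
  f13: (p0, p8, p9) → 52.4709
  f14: (p0, p6, p8) → 54.0768
  f15: (p0, p7, p9) → 24.1106
  f16: (p0, p6, p7) → 21.0018
Σ area = 708.016

Euler: V−E+F = 10−24+16 = 2.

facets=16 area=708.016


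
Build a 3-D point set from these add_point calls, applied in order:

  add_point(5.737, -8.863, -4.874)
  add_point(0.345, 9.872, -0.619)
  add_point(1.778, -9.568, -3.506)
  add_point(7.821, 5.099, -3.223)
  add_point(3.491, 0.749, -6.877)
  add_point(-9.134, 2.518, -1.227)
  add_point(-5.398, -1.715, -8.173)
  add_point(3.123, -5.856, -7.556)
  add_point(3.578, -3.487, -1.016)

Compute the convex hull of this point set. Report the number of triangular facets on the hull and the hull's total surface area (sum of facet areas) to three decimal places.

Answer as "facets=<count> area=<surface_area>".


9 of the 9 inputs are extreme points: [0, 1, 2, 3, 4, 5, 6, 7, 8].

Facet areas (half cross-product norm):
  f1: (p6, p2, p5) → 50.1213
  f2: (p7, p6, p2) → 26.6571
  f3: (p8, p2, p5) → 47.4476
  f4: (p0, p7, p3) → 30.1205
  f5: (p0, p7, p2) → 9.9424
  f6: (p0, p8, p3) → 31.0980
  f7: (p0, p8, p2) → 13.9049
  f8: (p4, p7, p3) → 17.1764
  f9: (p4, p7, p6) → 29.2394
  f10: (p1, p8, p5) → 75.3022
  f11: (p1, p8, p3) → 45.3923
  f12: (p1, p6, p5) → 53.7632
  f13: (p1, p4, p3) → 32.9988
  f14: (p1, p4, p6) → 53.5518
Σ area = 516.716

Check V−E+F: 9 − 21 + 14 = 2.

facets=14 area=516.716


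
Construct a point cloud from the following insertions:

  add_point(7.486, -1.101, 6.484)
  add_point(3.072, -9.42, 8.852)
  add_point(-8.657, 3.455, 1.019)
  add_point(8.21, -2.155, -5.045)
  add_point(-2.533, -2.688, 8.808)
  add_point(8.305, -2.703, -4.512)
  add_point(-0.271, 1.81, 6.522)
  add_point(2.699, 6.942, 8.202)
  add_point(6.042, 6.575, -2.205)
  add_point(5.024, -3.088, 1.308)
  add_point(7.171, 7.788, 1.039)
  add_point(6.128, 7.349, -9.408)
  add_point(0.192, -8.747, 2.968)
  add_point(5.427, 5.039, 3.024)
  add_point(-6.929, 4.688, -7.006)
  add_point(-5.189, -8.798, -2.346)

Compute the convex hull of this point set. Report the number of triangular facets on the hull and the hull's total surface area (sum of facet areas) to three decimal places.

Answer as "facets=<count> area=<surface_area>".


12 of the 16 inputs are extreme points: [0, 1, 2, 3, 4, 5, 7, 10, 11, 12, 14, 15].

Per-facet area ½‖(b−a)×(c−a)‖:
  f1: (p3, p10, p5) → 4.3578
  f2: (p3, p11, p10) → 51.6121
  f3: (p3, p15, p5) → 5.5354
  f4: (p3, p15, p11) → 77.5364
  f5: (p12, p1, p5) → 39.5428
  f6: (p12, p15, p5) → 47.5302
  f7: (p12, p15, p1) → 8.6139
  f8: (p14, p15, p2) → 53.9314
  f9: (p14, p15, p11) → 96.5486
  f10: (p14, p7, p2) → 55.0958
  f11: (p14, p11, p10) → 70.9538
  f12: (p14, p7, p10) → 70.0138
  f13: (p4, p7, p2) → 61.9685
  f14: (p4, p7, p1) → 44.6733
  f15: (p4, p15, p2) → 68.2576
  f16: (p4, p15, p1) → 55.4299
  f17: (p0, p7, p10) → 38.0725
  f18: (p0, p7, p1) → 41.2290
  f19: (p0, p10, p5) → 53.4878
  f20: (p0, p1, p5) → 53.4796
Σ area = 997.870

Euler: V−E+F = 12−30+20 = 2.

facets=20 area=997.870
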